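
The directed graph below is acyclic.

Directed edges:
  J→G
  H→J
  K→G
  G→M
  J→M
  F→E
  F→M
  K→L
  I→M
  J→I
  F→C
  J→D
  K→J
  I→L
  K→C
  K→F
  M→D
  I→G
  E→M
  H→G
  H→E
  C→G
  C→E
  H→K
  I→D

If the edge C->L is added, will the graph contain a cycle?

Adding C→L creates a cycle iff L can already reach C.
Explore from L: no path reaches C. The graph stays acyclic.

No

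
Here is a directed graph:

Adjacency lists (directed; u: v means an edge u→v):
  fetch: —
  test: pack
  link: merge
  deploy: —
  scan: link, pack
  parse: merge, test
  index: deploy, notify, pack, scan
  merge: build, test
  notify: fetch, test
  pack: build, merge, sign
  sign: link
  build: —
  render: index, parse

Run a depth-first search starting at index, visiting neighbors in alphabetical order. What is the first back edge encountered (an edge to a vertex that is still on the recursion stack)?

merge→test

DFS from index (visiting neighbors in alphabetical order); mark gray on enter, black on exit:
index gray
  deploy gray
  deploy black
  notify gray
    fetch gray
    fetch black
    test gray
      pack gray
        build gray
        build black
        merge gray
          merge→build: build black — skip
          merge→test: test is gray → back edge
First back edge: merge → test.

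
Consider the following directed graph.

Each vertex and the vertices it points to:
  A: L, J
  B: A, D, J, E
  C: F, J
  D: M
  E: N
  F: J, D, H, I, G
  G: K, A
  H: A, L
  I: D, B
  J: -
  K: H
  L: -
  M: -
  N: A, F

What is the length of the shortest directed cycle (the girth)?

5

For each vertex v, BFS finds the shortest path from v back to v.
The shortest such closed walk is F → I → B → E → N → F, length 5.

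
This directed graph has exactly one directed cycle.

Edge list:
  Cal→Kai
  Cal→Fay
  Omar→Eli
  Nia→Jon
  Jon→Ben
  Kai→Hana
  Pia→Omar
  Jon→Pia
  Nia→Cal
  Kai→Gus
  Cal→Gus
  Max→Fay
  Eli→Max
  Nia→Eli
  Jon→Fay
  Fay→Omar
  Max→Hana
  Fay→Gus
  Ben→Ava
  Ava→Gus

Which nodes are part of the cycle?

DFS with gray/black marking from Eli:
Eli gray
  Max gray
    Fay gray
      Omar gray
        Omar→Eli: Eli is gray → back edge
Back edge closes the cycle Eli → Max → Fay → Omar → Eli; its vertices are {Eli, Fay, Max, Omar}.

Eli, Fay, Max, Omar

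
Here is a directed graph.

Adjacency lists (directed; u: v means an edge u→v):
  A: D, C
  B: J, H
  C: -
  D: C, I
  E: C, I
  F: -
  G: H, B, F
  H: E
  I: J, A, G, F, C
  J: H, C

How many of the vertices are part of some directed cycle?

8

A vertex is on a directed cycle iff it belongs to a strongly connected component of size ≥ 2 (or has a self-loop).
The vertices on cycles are {A, B, D, E, G, H, I, J} — 8 in total.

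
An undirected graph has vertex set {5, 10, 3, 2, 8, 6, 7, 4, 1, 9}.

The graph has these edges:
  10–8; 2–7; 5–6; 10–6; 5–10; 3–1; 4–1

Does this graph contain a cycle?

DFS, tracking each vertex's parent; an edge to a visited non-parent vertex closes a cycle.
Start from 8:
visit 8 (parent –)
  visit 10 (parent 8)
    visit 6 (parent 10)
      visit 5 (parent 6)
        5–10: 10 visited and ≠ parent → cycle
Cycle: 10 – 6 – 5 – 10.

Yes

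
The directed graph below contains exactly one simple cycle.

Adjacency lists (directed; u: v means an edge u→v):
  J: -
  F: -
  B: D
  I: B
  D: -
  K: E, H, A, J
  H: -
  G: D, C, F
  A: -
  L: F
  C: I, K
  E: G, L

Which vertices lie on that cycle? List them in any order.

DFS with gray/black marking from C:
C gray
  I gray
    B gray
      D gray
      D black
    B black
  I black
  K gray
    E gray
      G gray
        G→D: D black — skip
        G→C: C is gray → back edge
Back edge closes the cycle C → K → E → G → C; its vertices are {C, E, G, K}.

C, E, G, K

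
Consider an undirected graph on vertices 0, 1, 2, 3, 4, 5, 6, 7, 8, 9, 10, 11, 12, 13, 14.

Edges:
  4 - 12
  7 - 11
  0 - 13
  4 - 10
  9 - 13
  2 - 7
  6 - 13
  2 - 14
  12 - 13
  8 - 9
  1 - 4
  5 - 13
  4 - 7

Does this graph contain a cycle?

No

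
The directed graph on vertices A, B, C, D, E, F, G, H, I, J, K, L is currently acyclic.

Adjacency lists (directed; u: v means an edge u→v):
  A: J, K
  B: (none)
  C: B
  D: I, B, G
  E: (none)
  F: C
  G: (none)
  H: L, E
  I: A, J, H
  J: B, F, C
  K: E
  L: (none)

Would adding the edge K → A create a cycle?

Yes

Adding K→A creates a cycle iff A can already reach K.
Path from A: A → K.
So A → … → K → A is a cycle.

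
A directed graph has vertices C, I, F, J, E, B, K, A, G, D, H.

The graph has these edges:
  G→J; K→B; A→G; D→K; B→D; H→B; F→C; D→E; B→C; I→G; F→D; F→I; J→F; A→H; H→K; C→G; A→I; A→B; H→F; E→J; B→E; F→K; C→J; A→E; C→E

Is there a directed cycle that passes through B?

Yes

B is on a cycle iff B can reach itself via ≥1 edge.
B → D → K → B — yes.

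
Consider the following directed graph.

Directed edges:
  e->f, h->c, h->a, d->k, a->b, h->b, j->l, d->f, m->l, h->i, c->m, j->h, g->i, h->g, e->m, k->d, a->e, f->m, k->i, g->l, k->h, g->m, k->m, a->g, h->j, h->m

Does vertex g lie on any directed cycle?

g lies on a cycle iff there is a path from g back to itself.
Exploring from g, it never reaches itself; equivalently, its strongly connected component is a singleton.

No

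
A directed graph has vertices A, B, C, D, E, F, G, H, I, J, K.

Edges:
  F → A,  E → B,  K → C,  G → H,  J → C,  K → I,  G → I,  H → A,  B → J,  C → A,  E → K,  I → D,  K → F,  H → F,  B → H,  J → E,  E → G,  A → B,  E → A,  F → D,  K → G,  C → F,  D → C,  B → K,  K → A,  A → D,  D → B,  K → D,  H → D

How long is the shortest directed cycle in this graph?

3

For each vertex v, BFS finds the shortest path from v back to v.
The shortest such closed walk is E → B → J → E, length 3.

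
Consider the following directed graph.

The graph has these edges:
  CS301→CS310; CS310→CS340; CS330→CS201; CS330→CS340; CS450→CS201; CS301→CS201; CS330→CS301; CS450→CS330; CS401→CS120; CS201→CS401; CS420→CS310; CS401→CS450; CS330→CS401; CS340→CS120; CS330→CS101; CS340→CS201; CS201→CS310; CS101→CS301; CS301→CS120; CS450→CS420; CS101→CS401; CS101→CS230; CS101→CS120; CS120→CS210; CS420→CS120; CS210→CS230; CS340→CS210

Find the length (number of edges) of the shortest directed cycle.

For each vertex v, BFS finds the shortest path from v back to v.
The shortest such closed walk is CS450 → CS201 → CS401 → CS450, length 3.

3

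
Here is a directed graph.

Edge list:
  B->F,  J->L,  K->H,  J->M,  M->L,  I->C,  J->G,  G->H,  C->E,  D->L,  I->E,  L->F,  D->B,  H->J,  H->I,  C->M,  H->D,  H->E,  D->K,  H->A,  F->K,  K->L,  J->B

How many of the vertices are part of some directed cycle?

11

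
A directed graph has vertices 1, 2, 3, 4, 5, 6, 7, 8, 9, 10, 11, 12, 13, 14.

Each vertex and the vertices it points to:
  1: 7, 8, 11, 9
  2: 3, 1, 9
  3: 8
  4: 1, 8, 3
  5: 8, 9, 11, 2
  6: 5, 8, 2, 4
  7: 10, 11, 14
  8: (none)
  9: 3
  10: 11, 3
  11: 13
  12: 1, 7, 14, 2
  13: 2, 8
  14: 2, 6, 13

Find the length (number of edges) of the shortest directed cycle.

For each vertex v, BFS finds the shortest path from v back to v.
The shortest such closed walk is 14 → 2 → 1 → 7 → 14, length 4.

4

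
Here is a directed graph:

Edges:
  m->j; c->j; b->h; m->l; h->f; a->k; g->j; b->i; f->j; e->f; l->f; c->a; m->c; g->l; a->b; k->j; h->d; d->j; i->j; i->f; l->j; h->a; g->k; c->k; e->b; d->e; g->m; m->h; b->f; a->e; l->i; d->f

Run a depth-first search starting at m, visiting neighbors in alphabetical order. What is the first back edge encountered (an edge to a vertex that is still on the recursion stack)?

h→a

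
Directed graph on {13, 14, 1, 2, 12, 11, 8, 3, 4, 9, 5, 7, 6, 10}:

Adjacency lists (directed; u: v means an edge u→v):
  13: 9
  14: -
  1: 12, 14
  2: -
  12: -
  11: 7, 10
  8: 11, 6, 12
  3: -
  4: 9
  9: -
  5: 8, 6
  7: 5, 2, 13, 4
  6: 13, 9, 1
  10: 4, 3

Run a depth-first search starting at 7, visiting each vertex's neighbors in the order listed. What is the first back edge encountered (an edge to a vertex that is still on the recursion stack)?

DFS from 7 (visiting each vertex's neighbors in the order listed); mark gray on enter, black on exit:
7 gray
  5 gray
    8 gray
      11 gray
        11→7: 7 is gray → back edge
First back edge: 11 → 7.

11->7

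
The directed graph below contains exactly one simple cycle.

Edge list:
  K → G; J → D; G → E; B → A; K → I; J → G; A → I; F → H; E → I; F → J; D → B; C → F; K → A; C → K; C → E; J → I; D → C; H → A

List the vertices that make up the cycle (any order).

C, D, F, J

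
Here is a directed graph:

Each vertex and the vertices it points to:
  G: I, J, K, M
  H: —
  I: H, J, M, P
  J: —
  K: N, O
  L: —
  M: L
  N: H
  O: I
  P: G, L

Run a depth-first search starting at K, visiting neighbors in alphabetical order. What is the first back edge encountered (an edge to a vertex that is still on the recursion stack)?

DFS from K (visiting neighbors in alphabetical order); mark gray on enter, black on exit:
K gray
  N gray
    H gray
    H black
  N black
  O gray
    I gray
      I→H: H black — skip
      J gray
      J black
      M gray
        L gray
        L black
      M black
      P gray
        G gray
          G→I: I is gray → back edge
First back edge: G → I.

G→I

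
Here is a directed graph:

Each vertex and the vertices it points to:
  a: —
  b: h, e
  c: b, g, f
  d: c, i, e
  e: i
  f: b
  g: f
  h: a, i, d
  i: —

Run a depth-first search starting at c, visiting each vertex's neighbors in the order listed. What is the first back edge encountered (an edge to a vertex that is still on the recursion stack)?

d→c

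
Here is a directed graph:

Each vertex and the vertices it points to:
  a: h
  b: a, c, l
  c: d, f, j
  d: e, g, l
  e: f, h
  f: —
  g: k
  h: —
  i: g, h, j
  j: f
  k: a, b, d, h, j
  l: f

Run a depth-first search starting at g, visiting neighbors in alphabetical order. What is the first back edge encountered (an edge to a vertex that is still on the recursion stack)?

DFS from g (visiting neighbors in alphabetical order); mark gray on enter, black on exit:
g gray
  k gray
    a gray
      h gray
      h black
    a black
    b gray
      b→a: a black — skip
      c gray
        d gray
          e gray
            f gray
            f black
            e→h: h black — skip
          e black
          d→g: g is gray → back edge
First back edge: d → g.

d→g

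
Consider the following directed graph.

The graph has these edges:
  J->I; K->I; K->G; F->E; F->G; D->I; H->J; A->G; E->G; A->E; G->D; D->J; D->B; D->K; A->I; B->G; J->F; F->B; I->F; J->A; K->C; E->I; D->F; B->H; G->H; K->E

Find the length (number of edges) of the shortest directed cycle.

3

For each vertex v, BFS finds the shortest path from v back to v.
The shortest such closed walk is D → K → G → D, length 3.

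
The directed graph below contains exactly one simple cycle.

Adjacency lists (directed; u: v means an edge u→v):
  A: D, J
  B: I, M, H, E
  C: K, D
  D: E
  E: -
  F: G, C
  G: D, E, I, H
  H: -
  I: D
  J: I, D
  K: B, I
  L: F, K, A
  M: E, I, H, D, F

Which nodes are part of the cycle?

B, C, F, K, M

DFS with gray/black marking from F:
F gray
  G gray
    D gray
      E gray
      E black
    D black
    G→E: E black — skip
    I gray
      I→D: D black — skip
    I black
    H gray
    H black
  G black
  C gray
    K gray
      B gray
        B→I: I black — skip
        M gray
          M→E: E black — skip
          M→I: I black — skip
          M→H: H black — skip
          M→D: D black — skip
          M→F: F is gray → back edge
Back edge closes the cycle F → C → K → B → M → F; its vertices are {B, C, F, K, M}.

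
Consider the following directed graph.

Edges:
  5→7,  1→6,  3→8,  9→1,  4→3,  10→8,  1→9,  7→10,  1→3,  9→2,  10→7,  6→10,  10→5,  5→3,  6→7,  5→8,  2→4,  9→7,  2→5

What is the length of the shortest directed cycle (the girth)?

2

For each vertex v, BFS finds the shortest path from v back to v.
The shortest such closed walk is 9 → 1 → 9, length 2.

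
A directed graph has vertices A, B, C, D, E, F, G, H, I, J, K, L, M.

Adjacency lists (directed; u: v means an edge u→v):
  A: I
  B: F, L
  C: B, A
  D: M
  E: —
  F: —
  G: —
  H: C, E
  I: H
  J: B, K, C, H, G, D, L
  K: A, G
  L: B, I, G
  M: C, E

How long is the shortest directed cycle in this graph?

2

For each vertex v, BFS finds the shortest path from v back to v.
The shortest such closed walk is B → L → B, length 2.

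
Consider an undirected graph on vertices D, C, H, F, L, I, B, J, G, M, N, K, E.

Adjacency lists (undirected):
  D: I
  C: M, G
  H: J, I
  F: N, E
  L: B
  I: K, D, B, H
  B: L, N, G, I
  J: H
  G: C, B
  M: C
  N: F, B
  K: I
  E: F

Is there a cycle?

No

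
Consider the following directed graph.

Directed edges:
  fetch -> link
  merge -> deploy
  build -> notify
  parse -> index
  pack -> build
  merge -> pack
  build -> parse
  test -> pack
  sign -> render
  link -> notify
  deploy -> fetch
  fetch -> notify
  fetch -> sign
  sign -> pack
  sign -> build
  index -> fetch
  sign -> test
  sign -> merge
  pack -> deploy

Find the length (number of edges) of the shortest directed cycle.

4

For each vertex v, BFS finds the shortest path from v back to v.
The shortest such closed walk is fetch → sign → merge → deploy → fetch, length 4.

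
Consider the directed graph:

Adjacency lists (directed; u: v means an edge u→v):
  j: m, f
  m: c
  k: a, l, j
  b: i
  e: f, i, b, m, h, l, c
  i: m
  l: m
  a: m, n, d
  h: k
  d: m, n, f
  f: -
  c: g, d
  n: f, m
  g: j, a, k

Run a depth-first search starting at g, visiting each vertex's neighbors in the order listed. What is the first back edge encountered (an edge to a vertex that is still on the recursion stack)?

DFS from g (visiting each vertex's neighbors in the order listed); mark gray on enter, black on exit:
g gray
  j gray
    m gray
      c gray
        c→g: g is gray → back edge
First back edge: c → g.

c->g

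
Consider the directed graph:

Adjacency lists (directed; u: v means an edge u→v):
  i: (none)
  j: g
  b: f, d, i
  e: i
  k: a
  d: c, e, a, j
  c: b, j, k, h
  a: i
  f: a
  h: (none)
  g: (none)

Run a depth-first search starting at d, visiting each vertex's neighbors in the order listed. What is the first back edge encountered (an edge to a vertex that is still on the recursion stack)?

b->d

DFS from d (visiting each vertex's neighbors in the order listed); mark gray on enter, black on exit:
d gray
  c gray
    b gray
      f gray
        a gray
          i gray
          i black
        a black
      f black
      b→d: d is gray → back edge
First back edge: b → d.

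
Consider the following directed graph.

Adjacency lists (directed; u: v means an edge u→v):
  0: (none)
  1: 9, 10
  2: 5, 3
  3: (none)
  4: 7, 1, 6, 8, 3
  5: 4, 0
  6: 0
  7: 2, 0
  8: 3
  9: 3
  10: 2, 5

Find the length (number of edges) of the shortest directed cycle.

4

For each vertex v, BFS finds the shortest path from v back to v.
The shortest such closed walk is 4 → 1 → 10 → 5 → 4, length 4.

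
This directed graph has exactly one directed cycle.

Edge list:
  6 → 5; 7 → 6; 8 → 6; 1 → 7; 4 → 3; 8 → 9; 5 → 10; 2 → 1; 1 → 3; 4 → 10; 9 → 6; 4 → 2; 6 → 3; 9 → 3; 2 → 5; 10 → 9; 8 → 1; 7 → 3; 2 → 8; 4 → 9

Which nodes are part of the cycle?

5, 6, 9, 10

DFS with gray/black marking from 5:
5 gray
  10 gray
    9 gray
      3 gray
      3 black
      6 gray
        6→3: 3 black — skip
        6→5: 5 is gray → back edge
Back edge closes the cycle 5 → 10 → 9 → 6 → 5; its vertices are {5, 6, 9, 10}.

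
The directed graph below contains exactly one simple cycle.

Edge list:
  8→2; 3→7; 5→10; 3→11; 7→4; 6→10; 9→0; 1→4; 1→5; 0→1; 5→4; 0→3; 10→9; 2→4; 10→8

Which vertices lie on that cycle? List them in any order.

0, 1, 5, 9, 10

DFS with gray/black marking from 10:
10 gray
  9 gray
    0 gray
      3 gray
        7 gray
          4 gray
          4 black
        7 black
        11 gray
        11 black
      3 black
      1 gray
        1→4: 4 black — skip
        5 gray
          5→10: 10 is gray → back edge
Back edge closes the cycle 10 → 9 → 0 → 1 → 5 → 10; its vertices are {0, 1, 5, 9, 10}.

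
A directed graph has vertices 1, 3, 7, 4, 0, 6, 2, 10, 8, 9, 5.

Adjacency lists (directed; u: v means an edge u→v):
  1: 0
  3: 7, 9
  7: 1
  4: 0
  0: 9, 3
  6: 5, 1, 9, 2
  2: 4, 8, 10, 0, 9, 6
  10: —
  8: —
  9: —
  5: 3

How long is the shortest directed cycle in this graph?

2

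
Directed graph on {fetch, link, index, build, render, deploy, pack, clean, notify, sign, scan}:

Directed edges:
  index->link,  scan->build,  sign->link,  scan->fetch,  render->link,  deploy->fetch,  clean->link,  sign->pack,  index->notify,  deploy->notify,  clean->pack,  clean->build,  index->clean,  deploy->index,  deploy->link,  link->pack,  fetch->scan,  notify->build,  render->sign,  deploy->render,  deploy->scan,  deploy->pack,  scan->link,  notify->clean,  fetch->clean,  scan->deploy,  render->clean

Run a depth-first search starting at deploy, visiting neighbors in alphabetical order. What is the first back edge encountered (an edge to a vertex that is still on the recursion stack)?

DFS from deploy (visiting neighbors in alphabetical order); mark gray on enter, black on exit:
deploy gray
  fetch gray
    clean gray
      build gray
      build black
      link gray
        pack gray
        pack black
      link black
      clean→pack: pack black — skip
    clean black
    scan gray
      scan→build: build black — skip
      scan→deploy: deploy is gray → back edge
First back edge: scan → deploy.

scan→deploy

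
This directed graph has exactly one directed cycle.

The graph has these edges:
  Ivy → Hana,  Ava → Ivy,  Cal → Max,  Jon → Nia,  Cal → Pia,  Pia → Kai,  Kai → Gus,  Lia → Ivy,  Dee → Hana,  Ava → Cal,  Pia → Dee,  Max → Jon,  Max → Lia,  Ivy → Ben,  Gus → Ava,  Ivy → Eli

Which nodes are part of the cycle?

Ava, Cal, Gus, Kai, Pia

DFS with gray/black marking from Cal:
Cal gray
  Max gray
    Jon gray
      Nia gray
      Nia black
    Jon black
    Lia gray
      Ivy gray
        Hana gray
        Hana black
        Eli gray
        Eli black
        Ben gray
        Ben black
      Ivy black
    Lia black
  Max black
  Pia gray
    Kai gray
      Gus gray
        Ava gray
          Ava→Cal: Cal is gray → back edge
Back edge closes the cycle Cal → Pia → Kai → Gus → Ava → Cal; its vertices are {Ava, Cal, Gus, Kai, Pia}.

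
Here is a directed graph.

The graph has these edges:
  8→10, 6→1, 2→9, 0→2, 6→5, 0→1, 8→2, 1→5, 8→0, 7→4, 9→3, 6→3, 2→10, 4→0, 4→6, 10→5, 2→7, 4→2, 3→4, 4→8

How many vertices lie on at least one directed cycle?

8

A vertex is on a directed cycle iff it belongs to a strongly connected component of size ≥ 2 (or has a self-loop).
The vertices on cycles are {0, 2, 3, 4, 6, 7, 8, 9} — 8 in total.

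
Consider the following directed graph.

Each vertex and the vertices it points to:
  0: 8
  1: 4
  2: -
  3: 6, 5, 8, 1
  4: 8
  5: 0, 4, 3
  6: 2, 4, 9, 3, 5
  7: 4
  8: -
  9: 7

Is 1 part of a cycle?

No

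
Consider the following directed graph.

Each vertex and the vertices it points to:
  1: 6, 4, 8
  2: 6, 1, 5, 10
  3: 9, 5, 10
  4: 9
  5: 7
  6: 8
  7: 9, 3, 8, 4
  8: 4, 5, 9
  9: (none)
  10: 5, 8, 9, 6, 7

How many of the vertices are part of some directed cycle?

6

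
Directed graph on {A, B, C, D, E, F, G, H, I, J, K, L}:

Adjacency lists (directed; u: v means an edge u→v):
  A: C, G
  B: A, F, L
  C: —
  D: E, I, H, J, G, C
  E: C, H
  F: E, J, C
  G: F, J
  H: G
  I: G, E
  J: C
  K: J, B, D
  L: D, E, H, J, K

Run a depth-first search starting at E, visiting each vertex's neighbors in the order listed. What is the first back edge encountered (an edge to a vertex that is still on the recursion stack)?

DFS from E (visiting each vertex's neighbors in the order listed); mark gray on enter, black on exit:
E gray
  C gray
  C black
  H gray
    G gray
      F gray
        F→E: E is gray → back edge
First back edge: F → E.

F->E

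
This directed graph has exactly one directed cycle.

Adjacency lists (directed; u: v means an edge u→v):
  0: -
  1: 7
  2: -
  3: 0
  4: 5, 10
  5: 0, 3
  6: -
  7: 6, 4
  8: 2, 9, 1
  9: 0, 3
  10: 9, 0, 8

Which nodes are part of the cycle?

DFS with gray/black marking from 4:
4 gray
  5 gray
    0 gray
    0 black
    3 gray
      3→0: 0 black — skip
    3 black
  5 black
  10 gray
    9 gray
      9→0: 0 black — skip
      9→3: 3 black — skip
    9 black
    10→0: 0 black — skip
    8 gray
      2 gray
      2 black
      8→9: 9 black — skip
      1 gray
        7 gray
          6 gray
          6 black
          7→4: 4 is gray → back edge
Back edge closes the cycle 4 → 10 → 8 → 1 → 7 → 4; its vertices are {1, 4, 7, 8, 10}.

1, 4, 7, 8, 10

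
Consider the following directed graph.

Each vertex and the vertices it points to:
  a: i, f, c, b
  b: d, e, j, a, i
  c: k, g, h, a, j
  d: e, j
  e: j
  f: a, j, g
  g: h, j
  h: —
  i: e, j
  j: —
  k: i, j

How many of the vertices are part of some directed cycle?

4

A vertex is on a directed cycle iff it belongs to a strongly connected component of size ≥ 2 (or has a self-loop).
The vertices on cycles are {a, b, c, f} — 4 in total.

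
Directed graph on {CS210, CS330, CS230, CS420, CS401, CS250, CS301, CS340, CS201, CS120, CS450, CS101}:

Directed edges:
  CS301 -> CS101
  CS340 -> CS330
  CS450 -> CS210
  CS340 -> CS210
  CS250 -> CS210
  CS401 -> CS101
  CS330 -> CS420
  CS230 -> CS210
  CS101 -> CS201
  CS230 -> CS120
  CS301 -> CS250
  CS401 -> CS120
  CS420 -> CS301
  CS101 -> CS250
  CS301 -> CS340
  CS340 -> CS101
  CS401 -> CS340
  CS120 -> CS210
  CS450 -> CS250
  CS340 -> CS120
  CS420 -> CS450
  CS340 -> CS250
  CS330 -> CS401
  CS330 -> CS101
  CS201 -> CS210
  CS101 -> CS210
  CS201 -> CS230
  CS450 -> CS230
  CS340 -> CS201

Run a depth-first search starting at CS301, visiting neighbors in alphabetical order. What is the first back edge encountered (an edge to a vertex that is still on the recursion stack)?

CS401→CS340

DFS from CS301 (visiting neighbors in alphabetical order); mark gray on enter, black on exit:
CS301 gray
  CS101 gray
    CS201 gray
      CS210 gray
      CS210 black
      CS230 gray
        CS120 gray
          CS120→CS210: CS210 black — skip
        CS120 black
        CS230→CS210: CS210 black — skip
      CS230 black
    CS201 black
    CS101→CS210: CS210 black — skip
    CS250 gray
      CS250→CS210: CS210 black — skip
    CS250 black
  CS101 black
  CS301→CS250: CS250 black — skip
  CS340 gray
    CS340→CS101: CS101 black — skip
    CS340→CS120: CS120 black — skip
    CS340→CS201: CS201 black — skip
    CS340→CS210: CS210 black — skip
    CS340→CS250: CS250 black — skip
    CS330 gray
      CS330→CS101: CS101 black — skip
      CS401 gray
        CS401→CS101: CS101 black — skip
        CS401→CS120: CS120 black — skip
        CS401→CS340: CS340 is gray → back edge
First back edge: CS401 → CS340.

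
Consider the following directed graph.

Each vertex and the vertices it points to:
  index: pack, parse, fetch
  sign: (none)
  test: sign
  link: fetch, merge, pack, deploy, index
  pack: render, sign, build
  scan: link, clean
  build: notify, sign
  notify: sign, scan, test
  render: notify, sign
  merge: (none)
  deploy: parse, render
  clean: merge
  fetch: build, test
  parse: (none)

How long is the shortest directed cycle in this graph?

5

For each vertex v, BFS finds the shortest path from v back to v.
The shortest such closed walk is scan → link → deploy → render → notify → scan, length 5.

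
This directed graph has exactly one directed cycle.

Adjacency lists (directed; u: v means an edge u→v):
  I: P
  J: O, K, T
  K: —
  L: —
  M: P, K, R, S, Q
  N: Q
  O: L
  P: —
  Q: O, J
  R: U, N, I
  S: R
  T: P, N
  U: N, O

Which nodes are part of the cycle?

J, N, Q, T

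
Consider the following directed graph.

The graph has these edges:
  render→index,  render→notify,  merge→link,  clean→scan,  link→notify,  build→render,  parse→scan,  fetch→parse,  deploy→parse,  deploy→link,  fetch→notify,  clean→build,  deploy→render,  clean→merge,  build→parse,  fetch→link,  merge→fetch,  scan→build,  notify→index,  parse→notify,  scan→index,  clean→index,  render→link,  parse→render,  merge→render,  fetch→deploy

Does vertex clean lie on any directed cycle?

clean lies on a cycle iff there is a path from clean back to itself.
Exploring from clean, it never reaches itself; equivalently, its strongly connected component is a singleton.

No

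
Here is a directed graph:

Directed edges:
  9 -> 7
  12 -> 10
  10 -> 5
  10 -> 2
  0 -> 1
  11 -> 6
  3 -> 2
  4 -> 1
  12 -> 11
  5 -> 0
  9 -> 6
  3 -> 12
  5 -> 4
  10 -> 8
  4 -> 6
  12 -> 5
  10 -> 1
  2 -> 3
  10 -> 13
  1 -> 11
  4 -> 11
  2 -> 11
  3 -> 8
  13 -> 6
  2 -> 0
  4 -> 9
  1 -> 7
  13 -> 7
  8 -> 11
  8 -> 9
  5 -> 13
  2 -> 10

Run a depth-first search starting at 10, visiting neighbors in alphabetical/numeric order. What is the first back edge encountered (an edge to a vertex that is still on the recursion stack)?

3->2

DFS from 10 (visiting neighbors in alphabetical/numeric order); mark gray on enter, black on exit:
10 gray
  1 gray
    7 gray
    7 black
    11 gray
      6 gray
      6 black
    11 black
  1 black
  2 gray
    0 gray
      0→1: 1 black — skip
    0 black
    3 gray
      3→2: 2 is gray → back edge
First back edge: 3 → 2.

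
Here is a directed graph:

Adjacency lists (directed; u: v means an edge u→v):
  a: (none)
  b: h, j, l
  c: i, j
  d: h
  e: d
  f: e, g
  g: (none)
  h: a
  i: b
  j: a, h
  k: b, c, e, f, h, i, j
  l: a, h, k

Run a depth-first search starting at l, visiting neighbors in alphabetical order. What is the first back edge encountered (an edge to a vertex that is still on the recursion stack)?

b->l

DFS from l (visiting neighbors in alphabetical order); mark gray on enter, black on exit:
l gray
  a gray
  a black
  h gray
    h→a: a black — skip
  h black
  k gray
    b gray
      b→h: h black — skip
      j gray
        j→a: a black — skip
        j→h: h black — skip
      j black
      b→l: l is gray → back edge
First back edge: b → l.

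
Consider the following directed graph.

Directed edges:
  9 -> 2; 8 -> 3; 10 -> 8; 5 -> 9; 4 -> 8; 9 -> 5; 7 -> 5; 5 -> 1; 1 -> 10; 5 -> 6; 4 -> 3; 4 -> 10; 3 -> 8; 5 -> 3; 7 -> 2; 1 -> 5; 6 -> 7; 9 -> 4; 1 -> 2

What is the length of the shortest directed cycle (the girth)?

2

For each vertex v, BFS finds the shortest path from v back to v.
The shortest such closed walk is 9 → 5 → 9, length 2.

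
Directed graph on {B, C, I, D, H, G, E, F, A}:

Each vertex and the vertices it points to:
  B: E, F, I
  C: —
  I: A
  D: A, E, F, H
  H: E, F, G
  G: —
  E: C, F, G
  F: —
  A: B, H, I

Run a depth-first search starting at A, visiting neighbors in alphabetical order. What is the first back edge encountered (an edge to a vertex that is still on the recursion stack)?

I→A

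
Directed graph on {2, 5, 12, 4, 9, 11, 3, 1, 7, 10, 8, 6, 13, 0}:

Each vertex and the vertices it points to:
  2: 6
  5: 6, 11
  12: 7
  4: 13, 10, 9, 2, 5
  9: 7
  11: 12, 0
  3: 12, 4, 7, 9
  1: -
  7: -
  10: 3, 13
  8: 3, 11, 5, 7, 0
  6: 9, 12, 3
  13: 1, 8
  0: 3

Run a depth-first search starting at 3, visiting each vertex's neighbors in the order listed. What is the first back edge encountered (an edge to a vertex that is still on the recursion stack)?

8->3

DFS from 3 (visiting each vertex's neighbors in the order listed); mark gray on enter, black on exit:
3 gray
  12 gray
    7 gray
    7 black
  12 black
  4 gray
    13 gray
      1 gray
      1 black
      8 gray
        8→3: 3 is gray → back edge
First back edge: 8 → 3.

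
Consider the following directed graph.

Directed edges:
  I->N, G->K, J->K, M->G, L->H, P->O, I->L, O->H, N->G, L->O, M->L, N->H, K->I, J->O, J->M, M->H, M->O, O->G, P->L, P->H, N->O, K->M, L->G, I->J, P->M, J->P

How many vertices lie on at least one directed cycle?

9

A vertex is on a directed cycle iff it belongs to a strongly connected component of size ≥ 2 (or has a self-loop).
The vertices on cycles are {G, I, J, K, L, M, N, O, P} — 9 in total.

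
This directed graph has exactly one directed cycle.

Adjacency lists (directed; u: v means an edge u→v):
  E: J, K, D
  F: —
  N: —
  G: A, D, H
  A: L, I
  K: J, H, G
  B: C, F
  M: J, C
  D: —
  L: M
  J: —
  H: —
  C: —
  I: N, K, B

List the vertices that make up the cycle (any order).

A, G, I, K

DFS with gray/black marking from K:
K gray
  J gray
  J black
  H gray
  H black
  G gray
    A gray
      L gray
        M gray
          M→J: J black — skip
          C gray
          C black
        M black
      L black
      I gray
        N gray
        N black
        I→K: K is gray → back edge
Back edge closes the cycle K → G → A → I → K; its vertices are {A, G, I, K}.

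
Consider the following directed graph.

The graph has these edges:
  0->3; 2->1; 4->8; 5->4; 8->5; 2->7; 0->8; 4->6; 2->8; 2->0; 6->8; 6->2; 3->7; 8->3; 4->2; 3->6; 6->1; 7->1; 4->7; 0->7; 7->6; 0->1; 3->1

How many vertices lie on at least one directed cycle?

A vertex is on a directed cycle iff it belongs to a strongly connected component of size ≥ 2 (or has a self-loop).
The vertices on cycles are {0, 2, 3, 4, 5, 6, 7, 8} — 8 in total.

8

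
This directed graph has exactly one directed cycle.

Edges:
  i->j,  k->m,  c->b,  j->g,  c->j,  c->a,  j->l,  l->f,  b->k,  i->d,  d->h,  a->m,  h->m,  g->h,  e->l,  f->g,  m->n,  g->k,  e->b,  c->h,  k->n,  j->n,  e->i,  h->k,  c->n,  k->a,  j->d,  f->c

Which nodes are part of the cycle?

c, f, j, l

DFS with gray/black marking from l:
l gray
  f gray
    g gray
      h gray
        k gray
          m gray
            n gray
            n black
          m black
          k→n: n black — skip
          a gray
            a→m: m black — skip
          a black
        k black
        h→m: m black — skip
      h black
      g→k: k black — skip
    g black
    c gray
      c→n: n black — skip
      c→a: a black — skip
      j gray
        j→g: g black — skip
        j→l: l is gray → back edge
Back edge closes the cycle l → f → c → j → l; its vertices are {c, f, j, l}.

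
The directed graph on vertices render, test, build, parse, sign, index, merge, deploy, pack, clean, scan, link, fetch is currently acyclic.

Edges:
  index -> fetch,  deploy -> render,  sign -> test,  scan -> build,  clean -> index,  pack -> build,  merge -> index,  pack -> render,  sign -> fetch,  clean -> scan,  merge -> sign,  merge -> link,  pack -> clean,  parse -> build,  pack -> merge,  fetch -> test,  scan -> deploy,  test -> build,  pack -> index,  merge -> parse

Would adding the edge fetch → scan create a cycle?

Adding fetch→scan creates a cycle iff scan can already reach fetch.
Explore from scan: no path reaches fetch. The graph stays acyclic.

No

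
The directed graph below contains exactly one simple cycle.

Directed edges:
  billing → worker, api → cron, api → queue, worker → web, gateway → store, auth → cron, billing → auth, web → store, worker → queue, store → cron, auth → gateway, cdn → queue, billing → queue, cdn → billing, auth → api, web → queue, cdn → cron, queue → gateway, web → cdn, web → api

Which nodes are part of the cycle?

cdn, web, worker, billing

DFS with gray/black marking from billing:
billing gray
  queue gray
    gateway gray
      store gray
        cron gray
        cron black
      store black
    gateway black
  queue black
  auth gray
    api gray
      api→cron: cron black — skip
      api→queue: queue black — skip
    api black
    auth→cron: cron black — skip
    auth→gateway: gateway black — skip
  auth black
  worker gray
    web gray
      web→store: store black — skip
      web→api: api black — skip
      cdn gray
        cdn→billing: billing is gray → back edge
Back edge closes the cycle billing → worker → web → cdn → billing; its vertices are {cdn, web, worker, billing}.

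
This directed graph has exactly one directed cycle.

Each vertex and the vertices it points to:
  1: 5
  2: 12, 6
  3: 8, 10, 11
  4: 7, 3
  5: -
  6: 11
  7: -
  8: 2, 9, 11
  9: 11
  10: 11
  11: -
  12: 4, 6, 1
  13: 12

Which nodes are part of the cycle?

2, 3, 4, 8, 12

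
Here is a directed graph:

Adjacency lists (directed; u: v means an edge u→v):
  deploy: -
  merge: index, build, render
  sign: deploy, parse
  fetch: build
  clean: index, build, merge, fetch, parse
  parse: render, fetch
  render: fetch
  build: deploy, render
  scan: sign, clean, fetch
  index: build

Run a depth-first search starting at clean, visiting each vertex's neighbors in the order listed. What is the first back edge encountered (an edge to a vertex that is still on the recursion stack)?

fetch→build

DFS from clean (visiting each vertex's neighbors in the order listed); mark gray on enter, black on exit:
clean gray
  index gray
    build gray
      deploy gray
      deploy black
      render gray
        fetch gray
          fetch→build: build is gray → back edge
First back edge: fetch → build.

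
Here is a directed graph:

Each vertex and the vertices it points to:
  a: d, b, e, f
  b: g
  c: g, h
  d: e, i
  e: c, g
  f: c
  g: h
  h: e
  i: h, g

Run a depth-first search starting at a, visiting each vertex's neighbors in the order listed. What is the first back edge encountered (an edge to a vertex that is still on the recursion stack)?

h->e

DFS from a (visiting each vertex's neighbors in the order listed); mark gray on enter, black on exit:
a gray
  d gray
    e gray
      c gray
        g gray
          h gray
            h→e: e is gray → back edge
First back edge: h → e.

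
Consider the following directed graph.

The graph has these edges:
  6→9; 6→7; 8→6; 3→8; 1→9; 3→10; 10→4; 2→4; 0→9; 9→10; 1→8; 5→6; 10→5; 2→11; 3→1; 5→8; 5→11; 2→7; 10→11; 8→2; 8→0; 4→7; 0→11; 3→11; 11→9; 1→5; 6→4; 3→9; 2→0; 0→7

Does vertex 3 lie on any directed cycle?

3 lies on a cycle iff there is a path from 3 back to itself.
Exploring from 3, it never reaches itself; equivalently, its strongly connected component is a singleton.

No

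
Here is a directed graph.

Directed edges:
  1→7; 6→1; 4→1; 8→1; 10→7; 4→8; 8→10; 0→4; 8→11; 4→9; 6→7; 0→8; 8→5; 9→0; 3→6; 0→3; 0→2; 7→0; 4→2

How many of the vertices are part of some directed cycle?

9

A vertex is on a directed cycle iff it belongs to a strongly connected component of size ≥ 2 (or has a self-loop).
The vertices on cycles are {0, 1, 3, 4, 6, 7, 8, 9, 10} — 9 in total.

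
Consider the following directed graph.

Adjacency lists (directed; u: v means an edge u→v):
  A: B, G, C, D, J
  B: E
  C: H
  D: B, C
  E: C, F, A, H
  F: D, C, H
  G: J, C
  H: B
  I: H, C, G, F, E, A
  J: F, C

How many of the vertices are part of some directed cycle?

9

A vertex is on a directed cycle iff it belongs to a strongly connected component of size ≥ 2 (or has a self-loop).
The vertices on cycles are {A, B, C, D, E, F, G, H, J} — 9 in total.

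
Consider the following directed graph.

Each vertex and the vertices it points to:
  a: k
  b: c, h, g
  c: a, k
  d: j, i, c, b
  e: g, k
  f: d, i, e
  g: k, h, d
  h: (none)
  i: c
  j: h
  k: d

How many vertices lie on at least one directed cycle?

7

A vertex is on a directed cycle iff it belongs to a strongly connected component of size ≥ 2 (or has a self-loop).
The vertices on cycles are {a, b, c, d, g, i, k} — 7 in total.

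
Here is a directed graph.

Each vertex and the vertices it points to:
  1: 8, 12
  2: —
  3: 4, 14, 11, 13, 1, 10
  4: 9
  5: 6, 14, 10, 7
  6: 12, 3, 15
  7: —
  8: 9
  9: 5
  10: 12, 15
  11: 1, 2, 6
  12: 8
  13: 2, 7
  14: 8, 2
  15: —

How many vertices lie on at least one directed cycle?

A vertex is on a directed cycle iff it belongs to a strongly connected component of size ≥ 2 (or has a self-loop).
The vertices on cycles are {1, 3, 4, 5, 6, 8, 9, 10, 11, 12, 14} — 11 in total.

11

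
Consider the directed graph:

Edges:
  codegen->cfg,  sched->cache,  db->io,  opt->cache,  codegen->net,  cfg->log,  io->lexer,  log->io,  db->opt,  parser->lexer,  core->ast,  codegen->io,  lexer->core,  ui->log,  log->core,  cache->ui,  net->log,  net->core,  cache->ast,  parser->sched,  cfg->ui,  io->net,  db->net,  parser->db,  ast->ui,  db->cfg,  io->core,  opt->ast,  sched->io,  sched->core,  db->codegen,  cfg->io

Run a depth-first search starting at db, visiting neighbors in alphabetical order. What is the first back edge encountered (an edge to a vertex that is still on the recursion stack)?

log→core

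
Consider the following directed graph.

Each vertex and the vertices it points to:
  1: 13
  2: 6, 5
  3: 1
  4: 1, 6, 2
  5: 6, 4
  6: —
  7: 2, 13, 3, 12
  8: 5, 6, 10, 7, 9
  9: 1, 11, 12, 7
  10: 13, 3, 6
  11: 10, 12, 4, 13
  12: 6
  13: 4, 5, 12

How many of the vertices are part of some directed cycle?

A vertex is on a directed cycle iff it belongs to a strongly connected component of size ≥ 2 (or has a self-loop).
The vertices on cycles are {1, 2, 4, 5, 13} — 5 in total.

5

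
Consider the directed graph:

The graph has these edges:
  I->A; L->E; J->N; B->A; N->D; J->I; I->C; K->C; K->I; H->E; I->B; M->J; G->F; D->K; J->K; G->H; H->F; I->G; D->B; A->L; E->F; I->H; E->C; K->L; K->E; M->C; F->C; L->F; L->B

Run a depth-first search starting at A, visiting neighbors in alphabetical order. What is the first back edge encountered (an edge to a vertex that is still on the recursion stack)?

DFS from A (visiting neighbors in alphabetical order); mark gray on enter, black on exit:
A gray
  L gray
    B gray
      B→A: A is gray → back edge
First back edge: B → A.

B->A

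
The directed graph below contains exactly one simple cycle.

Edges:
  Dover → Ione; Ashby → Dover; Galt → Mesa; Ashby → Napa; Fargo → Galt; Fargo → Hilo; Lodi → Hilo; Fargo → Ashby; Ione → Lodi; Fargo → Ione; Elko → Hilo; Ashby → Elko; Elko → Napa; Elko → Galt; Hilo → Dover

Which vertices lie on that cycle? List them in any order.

Hilo, Ione, Lodi, Dover

DFS with gray/black marking from Ione:
Ione gray
  Lodi gray
    Hilo gray
      Dover gray
        Dover→Ione: Ione is gray → back edge
Back edge closes the cycle Ione → Lodi → Hilo → Dover → Ione; its vertices are {Hilo, Ione, Lodi, Dover}.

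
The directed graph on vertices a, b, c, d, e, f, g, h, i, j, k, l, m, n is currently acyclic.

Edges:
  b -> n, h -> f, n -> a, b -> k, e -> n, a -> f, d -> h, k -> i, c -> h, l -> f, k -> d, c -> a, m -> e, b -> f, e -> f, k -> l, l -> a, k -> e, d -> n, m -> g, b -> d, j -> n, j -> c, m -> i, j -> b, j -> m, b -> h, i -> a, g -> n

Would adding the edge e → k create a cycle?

Adding e→k creates a cycle iff k can already reach e.
Path from k: k → e.
So k → … → e → k is a cycle.

Yes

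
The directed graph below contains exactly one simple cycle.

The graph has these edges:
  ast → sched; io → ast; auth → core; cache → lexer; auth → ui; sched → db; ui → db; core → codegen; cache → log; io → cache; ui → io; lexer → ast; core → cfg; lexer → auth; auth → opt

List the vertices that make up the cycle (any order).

io, ui, auth, cache, lexer

DFS with gray/black marking from io:
io gray
  cache gray
    lexer gray
      auth gray
        core gray
          cfg gray
          cfg black
          codegen gray
          codegen black
        core black
        opt gray
        opt black
        ui gray
          db gray
          db black
          ui→io: io is gray → back edge
Back edge closes the cycle io → cache → lexer → auth → ui → io; its vertices are {io, ui, auth, cache, lexer}.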